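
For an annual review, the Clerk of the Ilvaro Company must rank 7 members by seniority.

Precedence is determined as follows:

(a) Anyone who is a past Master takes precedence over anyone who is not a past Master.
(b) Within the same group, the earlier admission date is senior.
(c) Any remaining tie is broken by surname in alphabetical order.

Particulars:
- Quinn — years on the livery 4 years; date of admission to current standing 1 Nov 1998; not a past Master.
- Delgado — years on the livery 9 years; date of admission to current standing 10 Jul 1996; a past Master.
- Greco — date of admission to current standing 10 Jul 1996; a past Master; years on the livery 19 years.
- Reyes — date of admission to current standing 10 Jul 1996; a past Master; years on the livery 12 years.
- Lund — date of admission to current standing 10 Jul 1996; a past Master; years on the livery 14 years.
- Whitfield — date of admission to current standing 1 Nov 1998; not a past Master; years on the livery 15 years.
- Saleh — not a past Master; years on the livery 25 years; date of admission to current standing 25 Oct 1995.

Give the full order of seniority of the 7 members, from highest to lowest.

Delgado, Greco, Lund, Reyes, Saleh, Quinn, Whitfield

By the first rule: Delgado, Greco, Lund and Reyes (each a past Master); then Saleh, Quinn and Whitfield (each not a past Master).
Delgado, Greco, Lund and Reyes all have date of admission to current standing 10 Jul 1996, so the next rule applies.
Among Delgado, Greco, Lund and Reyes, alphabetically by surname: Delgado before Greco before Lund before Reyes.
Among Saleh, Quinn and Whitfield, by date of admission to current standing (earlier first): Saleh (25 Oct 1995) before Quinn and Whitfield (1 Nov 1998).
Among Quinn and Whitfield, alphabetically by surname: Quinn before Whitfield.
Full order: Delgado, Greco, Lund, Reyes, Saleh, Quinn, Whitfield.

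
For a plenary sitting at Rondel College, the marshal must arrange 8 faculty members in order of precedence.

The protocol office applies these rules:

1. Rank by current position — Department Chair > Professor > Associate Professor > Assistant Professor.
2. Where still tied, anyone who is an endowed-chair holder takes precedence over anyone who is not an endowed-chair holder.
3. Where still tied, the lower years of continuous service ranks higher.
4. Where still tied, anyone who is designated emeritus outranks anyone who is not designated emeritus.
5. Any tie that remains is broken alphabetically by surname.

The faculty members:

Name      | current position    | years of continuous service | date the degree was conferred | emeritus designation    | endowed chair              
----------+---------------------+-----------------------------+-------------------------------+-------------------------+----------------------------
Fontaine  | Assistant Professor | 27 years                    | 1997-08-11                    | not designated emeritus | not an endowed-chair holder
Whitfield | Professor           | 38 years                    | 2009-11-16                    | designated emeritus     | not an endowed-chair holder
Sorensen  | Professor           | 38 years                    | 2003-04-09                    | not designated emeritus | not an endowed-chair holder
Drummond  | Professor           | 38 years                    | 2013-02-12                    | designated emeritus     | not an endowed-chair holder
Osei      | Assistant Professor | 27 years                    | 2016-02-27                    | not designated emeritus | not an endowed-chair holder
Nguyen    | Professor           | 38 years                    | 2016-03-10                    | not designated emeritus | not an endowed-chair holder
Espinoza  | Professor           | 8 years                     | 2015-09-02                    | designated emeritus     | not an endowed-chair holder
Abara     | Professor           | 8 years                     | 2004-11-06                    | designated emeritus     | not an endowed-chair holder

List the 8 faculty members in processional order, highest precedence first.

By current position: Abara, Espinoza, Drummond, Whitfield, Nguyen and Sorensen (Professor); then Fontaine and Osei (Assistant Professor).
Abara, Espinoza, Drummond, Whitfield, Nguyen and Sorensen are each not an endowed-chair holder, so the next rule applies.
Among Abara, Espinoza, Drummond, Whitfield, Nguyen and Sorensen, by years of continuous service (lower first): Abara and Espinoza (8 years) before Drummond, Whitfield, Nguyen and Sorensen (38 years).
Abara and Espinoza are each designated emeritus, so the next rule applies.
Among Abara and Espinoza, alphabetically by surname: Abara before Espinoza.
Among Drummond, Whitfield, Nguyen and Sorensen, designated emeritus before not designated emeritus: Drummond and Whitfield (designated emeritus) before Nguyen and Sorensen (not designated emeritus).
Among Drummond and Whitfield, alphabetically by surname: Drummond before Whitfield.
Among Nguyen and Sorensen, alphabetically by surname: Nguyen before Sorensen.
Fontaine and Osei are each not an endowed-chair holder, so the next rule applies.
Fontaine and Osei both have years of continuous service 27 years, so the next rule applies.
Fontaine and Osei are each not designated emeritus, so the next rule applies.
Among Fontaine and Osei, alphabetically by surname: Fontaine before Osei.
Full order: Abara, Espinoza, Drummond, Whitfield, Nguyen, Sorensen, Fontaine, Osei.

Abara, Espinoza, Drummond, Whitfield, Nguyen, Sorensen, Fontaine, Osei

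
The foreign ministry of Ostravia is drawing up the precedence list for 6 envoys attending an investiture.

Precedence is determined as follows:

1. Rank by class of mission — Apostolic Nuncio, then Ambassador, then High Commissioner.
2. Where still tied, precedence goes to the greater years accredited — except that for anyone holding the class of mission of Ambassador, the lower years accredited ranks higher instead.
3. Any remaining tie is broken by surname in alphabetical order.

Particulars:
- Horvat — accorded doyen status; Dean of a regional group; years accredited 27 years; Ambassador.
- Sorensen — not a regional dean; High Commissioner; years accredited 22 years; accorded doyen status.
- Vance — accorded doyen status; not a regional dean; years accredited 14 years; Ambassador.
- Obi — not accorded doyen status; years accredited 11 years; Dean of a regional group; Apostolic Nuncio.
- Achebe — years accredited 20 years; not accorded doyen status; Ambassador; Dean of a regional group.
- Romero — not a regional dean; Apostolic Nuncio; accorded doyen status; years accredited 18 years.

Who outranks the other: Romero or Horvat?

Romero

By class of mission: Romero and Obi (Apostolic Nuncio); then Vance, Achebe and Horvat (Ambassador); then Sorensen (High Commissioner).
Among Romero and Obi, by years accredited (higher first): Romero (18 years) before Obi (11 years).
Among Vance, Achebe and Horvat, by years accredited (lower first) (reversed rule for this group): Vance (14 years) before Achebe (20 years) before Horvat (27 years).
So Romero takes precedence.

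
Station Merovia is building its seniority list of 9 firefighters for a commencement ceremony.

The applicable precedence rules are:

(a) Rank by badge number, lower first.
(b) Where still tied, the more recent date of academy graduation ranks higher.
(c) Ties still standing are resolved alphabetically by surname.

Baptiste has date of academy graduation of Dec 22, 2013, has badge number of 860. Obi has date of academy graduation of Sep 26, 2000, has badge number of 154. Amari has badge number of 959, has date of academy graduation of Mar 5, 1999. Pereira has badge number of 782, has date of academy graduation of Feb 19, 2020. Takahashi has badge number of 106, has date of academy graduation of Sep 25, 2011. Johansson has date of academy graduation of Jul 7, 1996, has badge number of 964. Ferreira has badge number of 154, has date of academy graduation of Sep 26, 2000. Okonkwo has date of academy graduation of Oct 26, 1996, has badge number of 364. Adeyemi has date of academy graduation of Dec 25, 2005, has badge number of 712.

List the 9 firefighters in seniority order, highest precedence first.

Takahashi, Ferreira, Obi, Okonkwo, Adeyemi, Pereira, Baptiste, Amari, Johansson

By badge number (lower first): Takahashi (106); then Ferreira and Obi (both 154); then Okonkwo (364); then Adeyemi (712); then Pereira (782); then Baptiste (860); then Amari (959); then Johansson (964).
Ferreira and Obi both have date of academy graduation Sep 26, 2000, so the next rule applies.
Among Ferreira and Obi, alphabetically by surname: Ferreira before Obi.
Full order: Takahashi, Ferreira, Obi, Okonkwo, Adeyemi, Pereira, Baptiste, Amari, Johansson.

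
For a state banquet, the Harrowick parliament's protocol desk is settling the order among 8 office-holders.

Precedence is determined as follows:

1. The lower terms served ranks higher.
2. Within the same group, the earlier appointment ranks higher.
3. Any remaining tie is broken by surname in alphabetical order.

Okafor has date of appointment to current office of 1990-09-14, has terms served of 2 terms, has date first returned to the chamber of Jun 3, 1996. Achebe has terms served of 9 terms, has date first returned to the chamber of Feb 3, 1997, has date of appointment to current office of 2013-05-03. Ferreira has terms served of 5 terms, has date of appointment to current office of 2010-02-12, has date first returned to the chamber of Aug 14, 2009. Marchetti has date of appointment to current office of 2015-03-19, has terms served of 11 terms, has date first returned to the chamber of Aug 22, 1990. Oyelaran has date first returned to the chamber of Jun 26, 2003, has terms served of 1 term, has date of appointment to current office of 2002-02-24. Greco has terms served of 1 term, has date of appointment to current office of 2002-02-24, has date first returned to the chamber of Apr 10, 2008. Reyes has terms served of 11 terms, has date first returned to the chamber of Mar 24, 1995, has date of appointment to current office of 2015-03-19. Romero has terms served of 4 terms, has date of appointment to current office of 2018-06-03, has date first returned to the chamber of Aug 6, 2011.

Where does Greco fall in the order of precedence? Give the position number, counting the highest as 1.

By terms served (lower first): Greco and Oyelaran (both 1 term); then Okafor (2 terms); then Romero (4 terms); then Ferreira (5 terms); then Achebe (9 terms); then Marchetti and Reyes (both 11 terms).
Greco and Oyelaran both have date of appointment to current office 2002-02-24, so the next rule applies.
Among Greco and Oyelaran, alphabetically by surname: Greco before Oyelaran.
Marchetti and Reyes both have date of appointment to current office 2015-03-19, so the next rule applies.
Among Marchetti and Reyes, alphabetically by surname: Marchetti before Reyes.
Order: Greco, Oyelaran, Okafor, Romero, Ferreira, Achebe, Marchetti, Reyes. So position 1.

1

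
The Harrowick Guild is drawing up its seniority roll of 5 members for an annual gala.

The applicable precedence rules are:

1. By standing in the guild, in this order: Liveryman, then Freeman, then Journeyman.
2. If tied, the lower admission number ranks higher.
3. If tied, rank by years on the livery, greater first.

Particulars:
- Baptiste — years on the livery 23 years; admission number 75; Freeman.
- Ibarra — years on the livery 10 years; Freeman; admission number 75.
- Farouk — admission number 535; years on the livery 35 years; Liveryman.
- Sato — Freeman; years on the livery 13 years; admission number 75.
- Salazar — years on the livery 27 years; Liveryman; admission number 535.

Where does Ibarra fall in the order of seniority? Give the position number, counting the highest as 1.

By standing in the guild: Farouk and Salazar (Liveryman); then Baptiste, Sato and Ibarra (Freeman).
Farouk and Salazar both have admission number 535, so the next rule applies.
Among Farouk and Salazar, by years on the livery (higher first): Farouk (35 years) before Salazar (27 years).
Baptiste, Sato and Ibarra all have admission number 75, so the next rule applies.
Among Baptiste, Sato and Ibarra, by years on the livery (higher first): Baptiste (23 years) before Sato (13 years) before Ibarra (10 years).
Order: Farouk, Salazar, Baptiste, Sato, Ibarra. So position 5.

5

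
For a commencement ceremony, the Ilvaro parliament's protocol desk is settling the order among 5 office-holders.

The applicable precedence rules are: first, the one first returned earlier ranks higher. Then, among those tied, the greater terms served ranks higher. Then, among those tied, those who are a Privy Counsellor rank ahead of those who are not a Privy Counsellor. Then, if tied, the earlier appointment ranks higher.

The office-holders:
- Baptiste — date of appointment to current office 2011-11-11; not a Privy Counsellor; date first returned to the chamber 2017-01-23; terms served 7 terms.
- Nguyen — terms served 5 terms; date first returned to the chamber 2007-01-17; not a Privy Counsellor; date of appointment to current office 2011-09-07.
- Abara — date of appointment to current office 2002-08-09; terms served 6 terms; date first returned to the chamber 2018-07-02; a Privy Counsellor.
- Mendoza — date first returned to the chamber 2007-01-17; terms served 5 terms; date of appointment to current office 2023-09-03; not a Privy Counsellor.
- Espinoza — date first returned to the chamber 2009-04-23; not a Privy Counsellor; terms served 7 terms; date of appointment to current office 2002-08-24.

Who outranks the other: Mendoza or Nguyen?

By date first returned to the chamber (earlier first): Nguyen and Mendoza (both 2007-01-17); then Espinoza (2009-04-23); then Baptiste (2017-01-23); then Abara (2018-07-02).
Nguyen and Mendoza both have terms served 5 terms, so the next rule applies.
Nguyen and Mendoza are each not a Privy Counsellor, so the next rule applies.
Among Nguyen and Mendoza, by date of appointment to current office (earlier first): Nguyen (2011-09-07) before Mendoza (2023-09-03).
So Nguyen takes precedence.

Nguyen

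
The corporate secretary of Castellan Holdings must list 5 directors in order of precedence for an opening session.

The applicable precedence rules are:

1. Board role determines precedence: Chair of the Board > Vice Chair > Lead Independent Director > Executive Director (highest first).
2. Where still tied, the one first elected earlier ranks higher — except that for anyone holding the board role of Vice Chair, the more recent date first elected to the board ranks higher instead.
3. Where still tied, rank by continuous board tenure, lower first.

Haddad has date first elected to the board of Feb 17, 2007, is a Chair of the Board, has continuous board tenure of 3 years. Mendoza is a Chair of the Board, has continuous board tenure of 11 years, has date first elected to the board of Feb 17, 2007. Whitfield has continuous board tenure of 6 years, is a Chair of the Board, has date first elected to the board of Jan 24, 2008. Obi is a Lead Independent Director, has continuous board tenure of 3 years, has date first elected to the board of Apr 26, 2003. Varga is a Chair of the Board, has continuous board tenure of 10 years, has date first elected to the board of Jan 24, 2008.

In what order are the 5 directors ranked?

Haddad, Mendoza, Whitfield, Varga, Obi

By board role: Haddad, Mendoza, Whitfield and Varga (Chair of the Board); then Obi (Lead Independent Director).
Among Haddad, Mendoza, Whitfield and Varga, by date first elected to the board (earlier first): Haddad and Mendoza (Feb 17, 2007) before Whitfield and Varga (Jan 24, 2008).
Among Haddad and Mendoza, by continuous board tenure (lower first): Haddad (3 years) before Mendoza (11 years).
Among Whitfield and Varga, by continuous board tenure (lower first): Whitfield (6 years) before Varga (10 years).
Full order: Haddad, Mendoza, Whitfield, Varga, Obi.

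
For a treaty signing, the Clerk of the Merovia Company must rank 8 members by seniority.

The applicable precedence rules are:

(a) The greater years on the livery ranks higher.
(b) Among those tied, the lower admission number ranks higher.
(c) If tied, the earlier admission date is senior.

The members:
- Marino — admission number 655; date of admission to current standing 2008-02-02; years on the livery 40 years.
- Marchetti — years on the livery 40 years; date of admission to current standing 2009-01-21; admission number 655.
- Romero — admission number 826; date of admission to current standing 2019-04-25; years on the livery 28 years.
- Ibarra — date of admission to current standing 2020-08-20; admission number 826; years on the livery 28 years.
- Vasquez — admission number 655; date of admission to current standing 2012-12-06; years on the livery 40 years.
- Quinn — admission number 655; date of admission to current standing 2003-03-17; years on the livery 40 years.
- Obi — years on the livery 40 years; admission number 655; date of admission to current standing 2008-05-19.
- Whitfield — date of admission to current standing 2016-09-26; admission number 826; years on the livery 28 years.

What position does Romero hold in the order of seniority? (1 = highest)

By years on the livery (higher first): Quinn, Marino, Obi, Marchetti and Vasquez (each 40 years); then Whitfield, Romero and Ibarra (each 28 years).
Quinn, Marino, Obi, Marchetti and Vasquez all have admission number 655, so the next rule applies.
Among Quinn, Marino, Obi, Marchetti and Vasquez, by date of admission to current standing (earlier first): Quinn (2003-03-17) before Marino (2008-02-02) before Obi (2008-05-19) before Marchetti (2009-01-21) before Vasquez (2012-12-06).
Whitfield, Romero and Ibarra all have admission number 826, so the next rule applies.
Among Whitfield, Romero and Ibarra, by date of admission to current standing (earlier first): Whitfield (2016-09-26) before Romero (2019-04-25) before Ibarra (2020-08-20).
Order: Quinn, Marino, Obi, Marchetti, Vasquez, Whitfield, Romero, Ibarra. So position 7.

7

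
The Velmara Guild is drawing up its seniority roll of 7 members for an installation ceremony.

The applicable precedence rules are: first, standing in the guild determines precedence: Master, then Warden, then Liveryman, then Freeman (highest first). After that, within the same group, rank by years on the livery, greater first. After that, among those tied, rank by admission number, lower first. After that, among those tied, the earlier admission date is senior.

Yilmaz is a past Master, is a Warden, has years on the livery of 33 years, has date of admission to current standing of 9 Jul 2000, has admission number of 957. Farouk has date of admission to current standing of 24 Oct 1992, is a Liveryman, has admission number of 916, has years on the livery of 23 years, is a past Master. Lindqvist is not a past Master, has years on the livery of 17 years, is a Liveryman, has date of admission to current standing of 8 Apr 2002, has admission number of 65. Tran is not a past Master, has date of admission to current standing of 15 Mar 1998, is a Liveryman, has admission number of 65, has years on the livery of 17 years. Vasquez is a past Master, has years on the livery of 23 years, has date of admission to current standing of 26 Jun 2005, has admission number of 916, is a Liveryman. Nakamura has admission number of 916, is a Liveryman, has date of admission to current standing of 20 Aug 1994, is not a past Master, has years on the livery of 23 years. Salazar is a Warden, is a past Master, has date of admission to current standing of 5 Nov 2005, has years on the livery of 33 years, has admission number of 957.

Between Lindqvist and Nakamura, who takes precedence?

Nakamura

By standing in the guild: Yilmaz and Salazar (Warden); then Farouk, Nakamura, Vasquez, Tran and Lindqvist (Liveryman).
Yilmaz and Salazar both have years on the livery 33 years, so the next rule applies.
Yilmaz and Salazar both have admission number 957, so the next rule applies.
Among Yilmaz and Salazar, by date of admission to current standing (earlier first): Yilmaz (9 Jul 2000) before Salazar (5 Nov 2005).
Among Farouk, Nakamura, Vasquez, Tran and Lindqvist, by years on the livery (higher first): Farouk, Nakamura and Vasquez (23 years) before Tran and Lindqvist (17 years).
Farouk, Nakamura and Vasquez all have admission number 916, so the next rule applies.
Among Farouk, Nakamura and Vasquez, by date of admission to current standing (earlier first): Farouk (24 Oct 1992) before Nakamura (20 Aug 1994) before Vasquez (26 Jun 2005).
Tran and Lindqvist both have admission number 65, so the next rule applies.
Among Tran and Lindqvist, by date of admission to current standing (earlier first): Tran (15 Mar 1998) before Lindqvist (8 Apr 2002).
So Nakamura takes precedence.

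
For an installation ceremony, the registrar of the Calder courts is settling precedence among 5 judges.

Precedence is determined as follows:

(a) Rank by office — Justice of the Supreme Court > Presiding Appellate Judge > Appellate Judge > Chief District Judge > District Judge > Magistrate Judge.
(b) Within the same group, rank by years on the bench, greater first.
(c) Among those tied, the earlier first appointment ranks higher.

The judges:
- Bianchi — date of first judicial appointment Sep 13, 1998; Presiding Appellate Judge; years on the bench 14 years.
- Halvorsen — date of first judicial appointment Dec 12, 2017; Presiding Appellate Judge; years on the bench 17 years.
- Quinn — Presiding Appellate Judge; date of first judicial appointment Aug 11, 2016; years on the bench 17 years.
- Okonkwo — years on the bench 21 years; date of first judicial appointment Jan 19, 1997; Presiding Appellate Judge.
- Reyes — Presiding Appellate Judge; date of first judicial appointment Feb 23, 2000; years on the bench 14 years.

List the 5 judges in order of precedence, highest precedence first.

By office: Okonkwo, Quinn, Halvorsen, Bianchi and Reyes (Presiding Appellate Judge).
Among Okonkwo, Quinn, Halvorsen, Bianchi and Reyes, by years on the bench (higher first): Okonkwo (21 years) before Quinn and Halvorsen (17 years) before Bianchi and Reyes (14 years).
Among Quinn and Halvorsen, by date of first judicial appointment (earlier first): Quinn (Aug 11, 2016) before Halvorsen (Dec 12, 2017).
Among Bianchi and Reyes, by date of first judicial appointment (earlier first): Bianchi (Sep 13, 1998) before Reyes (Feb 23, 2000).
Full order: Okonkwo, Quinn, Halvorsen, Bianchi, Reyes.

Okonkwo, Quinn, Halvorsen, Bianchi, Reyes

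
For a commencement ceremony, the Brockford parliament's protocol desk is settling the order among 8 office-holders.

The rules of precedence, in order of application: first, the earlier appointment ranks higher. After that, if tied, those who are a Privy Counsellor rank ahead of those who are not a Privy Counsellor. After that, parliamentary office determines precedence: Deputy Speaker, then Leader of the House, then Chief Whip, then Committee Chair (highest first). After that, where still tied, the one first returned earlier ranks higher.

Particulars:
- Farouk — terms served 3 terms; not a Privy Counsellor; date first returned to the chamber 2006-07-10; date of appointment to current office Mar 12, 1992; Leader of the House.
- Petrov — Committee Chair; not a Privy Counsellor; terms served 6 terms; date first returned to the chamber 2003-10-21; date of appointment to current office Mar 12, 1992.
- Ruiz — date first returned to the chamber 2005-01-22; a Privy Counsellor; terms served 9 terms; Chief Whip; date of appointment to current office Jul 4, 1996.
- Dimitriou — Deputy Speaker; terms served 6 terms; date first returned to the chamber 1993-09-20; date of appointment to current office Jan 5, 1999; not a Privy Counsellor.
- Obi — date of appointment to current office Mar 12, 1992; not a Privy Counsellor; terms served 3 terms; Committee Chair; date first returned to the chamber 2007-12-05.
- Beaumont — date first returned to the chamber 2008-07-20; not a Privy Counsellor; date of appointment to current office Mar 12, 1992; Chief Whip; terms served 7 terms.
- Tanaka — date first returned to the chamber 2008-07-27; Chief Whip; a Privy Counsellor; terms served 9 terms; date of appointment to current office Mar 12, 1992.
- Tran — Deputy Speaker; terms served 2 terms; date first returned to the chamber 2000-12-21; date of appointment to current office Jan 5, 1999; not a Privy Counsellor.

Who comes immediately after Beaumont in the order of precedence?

Petrov

By date of appointment to current office (earlier first): Tanaka, Farouk, Beaumont, Petrov and Obi (each Mar 12, 1992); then Ruiz (Jul 4, 1996); then Dimitriou and Tran (both Jan 5, 1999).
Among Tanaka, Farouk, Beaumont, Petrov and Obi, a Privy Counsellor before not a Privy Counsellor: Tanaka (a Privy Counsellor) before Farouk, Beaumont, Petrov and Obi (not a Privy Counsellor).
Among Farouk, Beaumont, Petrov and Obi, by parliamentary office: Farouk (Leader of the House) before Beaumont (Chief Whip) before Petrov and Obi (Committee Chair).
Among Petrov and Obi, by date first returned to the chamber (earlier first): Petrov (2003-10-21) before Obi (2007-12-05).
Dimitriou and Tran are each not a Privy Counsellor, so the next rule applies.
Dimitriou and Tran are each Deputy Speaker, so the next rule applies.
Among Dimitriou and Tran, by date first returned to the chamber (earlier first): Dimitriou (1993-09-20) before Tran (2000-12-21).
Order: Tanaka, Farouk, Beaumont, Petrov, Obi, Ruiz, Dimitriou, Tran.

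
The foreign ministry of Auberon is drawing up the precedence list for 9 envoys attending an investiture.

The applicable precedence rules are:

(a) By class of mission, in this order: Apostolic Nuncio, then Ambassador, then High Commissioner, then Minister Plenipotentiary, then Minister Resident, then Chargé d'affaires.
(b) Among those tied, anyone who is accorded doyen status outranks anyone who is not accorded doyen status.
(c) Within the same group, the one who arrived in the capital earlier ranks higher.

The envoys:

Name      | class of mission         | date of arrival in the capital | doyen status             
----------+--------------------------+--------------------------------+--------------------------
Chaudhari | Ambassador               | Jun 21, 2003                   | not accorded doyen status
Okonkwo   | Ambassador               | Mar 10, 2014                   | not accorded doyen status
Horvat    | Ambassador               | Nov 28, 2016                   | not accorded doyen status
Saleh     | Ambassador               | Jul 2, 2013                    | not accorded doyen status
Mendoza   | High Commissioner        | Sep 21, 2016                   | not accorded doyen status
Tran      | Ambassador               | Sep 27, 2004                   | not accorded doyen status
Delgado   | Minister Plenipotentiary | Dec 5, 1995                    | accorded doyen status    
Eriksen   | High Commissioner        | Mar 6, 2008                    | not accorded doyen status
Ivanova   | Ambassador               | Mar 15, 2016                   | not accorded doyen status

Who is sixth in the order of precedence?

Horvat

By class of mission: Chaudhari, Tran, Saleh, Okonkwo, Ivanova and Horvat (Ambassador); then Eriksen and Mendoza (High Commissioner); then Delgado (Minister Plenipotentiary).
Chaudhari, Tran, Saleh, Okonkwo, Ivanova and Horvat are each not accorded doyen status, so the next rule applies.
Among Chaudhari, Tran, Saleh, Okonkwo, Ivanova and Horvat, by date of arrival in the capital (earlier first): Chaudhari (Jun 21, 2003) before Tran (Sep 27, 2004) before Saleh (Jul 2, 2013) before Okonkwo (Mar 10, 2014) before Ivanova (Mar 15, 2016) before Horvat (Nov 28, 2016).
Eriksen and Mendoza are each not accorded doyen status, so the next rule applies.
Among Eriksen and Mendoza, by date of arrival in the capital (earlier first): Eriksen (Mar 6, 2008) before Mendoza (Sep 21, 2016).
Order: Chaudhari, Tran, Saleh, Okonkwo, Ivanova, Horvat, Eriksen, Mendoza, Delgado.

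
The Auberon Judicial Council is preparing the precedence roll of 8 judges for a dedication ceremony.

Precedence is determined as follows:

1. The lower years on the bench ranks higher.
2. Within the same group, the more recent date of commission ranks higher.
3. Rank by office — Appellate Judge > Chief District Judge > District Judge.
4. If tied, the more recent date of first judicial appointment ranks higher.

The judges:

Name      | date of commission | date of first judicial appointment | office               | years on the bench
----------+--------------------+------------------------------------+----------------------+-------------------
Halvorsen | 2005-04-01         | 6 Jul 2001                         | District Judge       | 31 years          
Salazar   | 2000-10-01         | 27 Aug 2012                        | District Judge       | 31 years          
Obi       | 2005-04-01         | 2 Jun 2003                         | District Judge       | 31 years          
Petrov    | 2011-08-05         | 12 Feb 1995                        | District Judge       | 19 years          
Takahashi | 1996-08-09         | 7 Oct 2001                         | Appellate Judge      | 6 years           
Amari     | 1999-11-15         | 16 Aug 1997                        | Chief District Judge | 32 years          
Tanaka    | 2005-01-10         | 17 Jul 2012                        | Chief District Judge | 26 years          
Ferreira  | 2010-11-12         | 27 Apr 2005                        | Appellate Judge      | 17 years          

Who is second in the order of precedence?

By years on the bench (lower first): Takahashi (6 years); then Ferreira (17 years); then Petrov (19 years); then Tanaka (26 years); then Obi, Halvorsen and Salazar (each 31 years); then Amari (32 years).
Among Obi, Halvorsen and Salazar, by date of commission (later first): Obi and Halvorsen (2005-04-01) before Salazar (2000-10-01).
Obi and Halvorsen are each District Judge, so the next rule applies.
Among Obi and Halvorsen, by date of first judicial appointment (later first): Obi (2 Jun 2003) before Halvorsen (6 Jul 2001).
Order: Takahashi, Ferreira, Petrov, Tanaka, Obi, Halvorsen, Salazar, Amari.

Ferreira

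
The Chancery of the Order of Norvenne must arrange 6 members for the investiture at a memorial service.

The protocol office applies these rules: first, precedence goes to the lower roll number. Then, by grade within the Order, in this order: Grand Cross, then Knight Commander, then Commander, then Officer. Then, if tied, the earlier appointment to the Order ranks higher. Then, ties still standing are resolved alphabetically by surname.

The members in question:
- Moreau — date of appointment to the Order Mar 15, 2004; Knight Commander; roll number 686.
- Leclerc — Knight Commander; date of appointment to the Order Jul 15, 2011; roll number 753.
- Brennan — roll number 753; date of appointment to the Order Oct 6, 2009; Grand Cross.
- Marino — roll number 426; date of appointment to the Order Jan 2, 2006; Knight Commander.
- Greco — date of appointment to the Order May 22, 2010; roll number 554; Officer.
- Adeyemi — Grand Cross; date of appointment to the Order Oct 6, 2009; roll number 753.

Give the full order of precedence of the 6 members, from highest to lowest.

By roll number (lower first): Marino (426); then Greco (554); then Moreau (686); then Adeyemi, Brennan and Leclerc (each 753).
Among Adeyemi, Brennan and Leclerc, by grade within the Order: Adeyemi and Brennan (Grand Cross) before Leclerc (Knight Commander).
Adeyemi and Brennan both have date of appointment to the Order Oct 6, 2009, so the next rule applies.
Among Adeyemi and Brennan, alphabetically by surname: Adeyemi before Brennan.
Full order: Marino, Greco, Moreau, Adeyemi, Brennan, Leclerc.

Marino, Greco, Moreau, Adeyemi, Brennan, Leclerc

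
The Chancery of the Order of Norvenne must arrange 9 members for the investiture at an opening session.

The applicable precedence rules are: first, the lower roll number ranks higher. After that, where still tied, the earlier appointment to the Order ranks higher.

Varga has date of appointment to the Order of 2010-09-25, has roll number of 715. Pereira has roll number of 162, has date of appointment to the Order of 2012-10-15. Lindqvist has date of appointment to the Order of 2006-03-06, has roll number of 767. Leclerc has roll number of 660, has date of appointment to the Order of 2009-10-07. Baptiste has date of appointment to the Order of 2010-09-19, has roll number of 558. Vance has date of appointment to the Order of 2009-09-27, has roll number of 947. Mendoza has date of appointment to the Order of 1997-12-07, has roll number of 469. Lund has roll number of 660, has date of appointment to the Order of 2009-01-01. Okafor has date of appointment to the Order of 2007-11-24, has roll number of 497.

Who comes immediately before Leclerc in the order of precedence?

Lund

By roll number (lower first): Pereira (162); then Mendoza (469); then Okafor (497); then Baptiste (558); then Lund and Leclerc (both 660); then Varga (715); then Lindqvist (767); then Vance (947).
Among Lund and Leclerc, by date of appointment to the Order (earlier first): Lund (2009-01-01) before Leclerc (2009-10-07).
Order: Pereira, Mendoza, Okafor, Baptiste, Lund, Leclerc, Varga, Lindqvist, Vance.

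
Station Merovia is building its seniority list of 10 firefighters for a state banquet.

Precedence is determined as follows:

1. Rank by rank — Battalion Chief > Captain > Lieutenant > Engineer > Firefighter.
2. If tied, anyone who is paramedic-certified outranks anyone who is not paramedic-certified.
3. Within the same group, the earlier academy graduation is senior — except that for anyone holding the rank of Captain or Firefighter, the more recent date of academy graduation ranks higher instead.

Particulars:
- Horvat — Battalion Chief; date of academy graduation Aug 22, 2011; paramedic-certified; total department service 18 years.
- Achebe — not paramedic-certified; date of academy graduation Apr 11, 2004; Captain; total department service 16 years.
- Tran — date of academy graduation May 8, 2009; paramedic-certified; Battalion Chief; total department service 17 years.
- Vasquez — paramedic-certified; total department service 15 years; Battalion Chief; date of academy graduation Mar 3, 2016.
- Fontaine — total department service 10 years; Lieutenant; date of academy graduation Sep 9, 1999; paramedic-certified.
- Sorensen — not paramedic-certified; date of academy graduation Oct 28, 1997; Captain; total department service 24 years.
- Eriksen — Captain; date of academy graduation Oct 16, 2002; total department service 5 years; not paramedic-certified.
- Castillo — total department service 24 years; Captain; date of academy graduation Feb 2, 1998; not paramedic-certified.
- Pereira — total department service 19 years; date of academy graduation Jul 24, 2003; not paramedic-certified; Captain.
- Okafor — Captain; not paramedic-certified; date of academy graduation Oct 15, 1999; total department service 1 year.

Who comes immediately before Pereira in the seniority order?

By rank: Tran, Horvat and Vasquez (Battalion Chief); then Achebe, Pereira, Eriksen, Okafor, Castillo and Sorensen (Captain); then Fontaine (Lieutenant).
Tran, Horvat and Vasquez are each paramedic-certified, so the next rule applies.
Among Tran, Horvat and Vasquez, by date of academy graduation (earlier first): Tran (May 8, 2009) before Horvat (Aug 22, 2011) before Vasquez (Mar 3, 2016).
Achebe, Pereira, Eriksen, Okafor, Castillo and Sorensen are each not paramedic-certified, so the next rule applies.
Among Achebe, Pereira, Eriksen, Okafor, Castillo and Sorensen, by date of academy graduation (later first) (reversed rule for this group): Achebe (Apr 11, 2004) before Pereira (Jul 24, 2003) before Eriksen (Oct 16, 2002) before Okafor (Oct 15, 1999) before Castillo (Feb 2, 1998) before Sorensen (Oct 28, 1997).
Order: Tran, Horvat, Vasquez, Achebe, Pereira, Eriksen, Okafor, Castillo, Sorensen, Fontaine.

Achebe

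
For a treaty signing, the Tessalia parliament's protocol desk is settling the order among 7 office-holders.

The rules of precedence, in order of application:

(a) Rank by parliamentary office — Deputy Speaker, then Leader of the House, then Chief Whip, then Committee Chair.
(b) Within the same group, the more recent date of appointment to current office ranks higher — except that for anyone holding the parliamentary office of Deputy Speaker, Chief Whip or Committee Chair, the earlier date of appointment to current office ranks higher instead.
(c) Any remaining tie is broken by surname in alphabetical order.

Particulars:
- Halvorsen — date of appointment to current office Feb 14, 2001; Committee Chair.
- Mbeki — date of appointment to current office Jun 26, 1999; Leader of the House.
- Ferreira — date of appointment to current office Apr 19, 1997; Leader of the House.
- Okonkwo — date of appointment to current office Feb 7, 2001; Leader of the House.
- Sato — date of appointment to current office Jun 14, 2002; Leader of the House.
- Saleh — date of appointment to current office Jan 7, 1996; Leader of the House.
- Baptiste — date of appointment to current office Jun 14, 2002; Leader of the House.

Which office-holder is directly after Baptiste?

Sato

By parliamentary office: Baptiste, Sato, Okonkwo, Mbeki, Ferreira and Saleh (Leader of the House); then Halvorsen (Committee Chair).
Among Baptiste, Sato, Okonkwo, Mbeki, Ferreira and Saleh, by date of appointment to current office (later first): Baptiste and Sato (Jun 14, 2002) before Okonkwo (Feb 7, 2001) before Mbeki (Jun 26, 1999) before Ferreira (Apr 19, 1997) before Saleh (Jan 7, 1996).
Among Baptiste and Sato, alphabetically by surname: Baptiste before Sato.
Order: Baptiste, Sato, Okonkwo, Mbeki, Ferreira, Saleh, Halvorsen.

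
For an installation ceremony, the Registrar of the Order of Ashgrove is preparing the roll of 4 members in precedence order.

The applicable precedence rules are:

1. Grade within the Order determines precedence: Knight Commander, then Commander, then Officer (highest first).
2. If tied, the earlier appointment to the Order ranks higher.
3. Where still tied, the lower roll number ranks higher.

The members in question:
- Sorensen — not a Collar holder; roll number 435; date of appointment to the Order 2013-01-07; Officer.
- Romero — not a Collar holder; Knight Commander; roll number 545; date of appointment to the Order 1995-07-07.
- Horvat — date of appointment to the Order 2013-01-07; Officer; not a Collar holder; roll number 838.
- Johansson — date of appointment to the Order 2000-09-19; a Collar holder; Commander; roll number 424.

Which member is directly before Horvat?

Sorensen

By grade within the Order: Romero (Knight Commander); then Johansson (Commander); then Sorensen and Horvat (Officer).
Sorensen and Horvat both have date of appointment to the Order 2013-01-07, so the next rule applies.
Among Sorensen and Horvat, by roll number (lower first): Sorensen (435) before Horvat (838).
Order: Romero, Johansson, Sorensen, Horvat.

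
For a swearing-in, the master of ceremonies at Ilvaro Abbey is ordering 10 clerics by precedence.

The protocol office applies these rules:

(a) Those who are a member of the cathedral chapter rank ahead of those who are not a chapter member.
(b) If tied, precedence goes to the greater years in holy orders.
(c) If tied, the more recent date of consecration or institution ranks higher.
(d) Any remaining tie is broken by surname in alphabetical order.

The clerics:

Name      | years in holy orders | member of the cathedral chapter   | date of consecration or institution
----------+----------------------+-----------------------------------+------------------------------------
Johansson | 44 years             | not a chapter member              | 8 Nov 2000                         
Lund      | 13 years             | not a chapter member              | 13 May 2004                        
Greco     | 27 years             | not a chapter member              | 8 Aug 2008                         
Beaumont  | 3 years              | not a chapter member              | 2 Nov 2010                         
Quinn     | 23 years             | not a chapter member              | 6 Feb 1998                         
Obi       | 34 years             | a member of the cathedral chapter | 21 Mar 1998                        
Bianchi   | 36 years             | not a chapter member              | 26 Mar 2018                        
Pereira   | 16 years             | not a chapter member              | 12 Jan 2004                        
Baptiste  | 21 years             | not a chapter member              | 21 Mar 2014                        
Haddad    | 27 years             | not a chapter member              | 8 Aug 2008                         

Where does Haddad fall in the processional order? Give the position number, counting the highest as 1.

By the first rule: Obi (a member of the cathedral chapter); then Johansson, Bianchi, Greco, Haddad, Quinn, Baptiste, Pereira, Lund and Beaumont (each not a chapter member).
Among Johansson, Bianchi, Greco, Haddad, Quinn, Baptiste, Pereira, Lund and Beaumont, by years in holy orders (higher first): Johansson (44 years) before Bianchi (36 years) before Greco and Haddad (27 years) before Quinn (23 years) before Baptiste (21 years) before Pereira (16 years) before Lund (13 years) before Beaumont (3 years).
Greco and Haddad both have date of consecration or institution 8 Aug 2008, so the next rule applies.
Among Greco and Haddad, alphabetically by surname: Greco before Haddad.
Order: Obi, Johansson, Bianchi, Greco, Haddad, Quinn, Baptiste, Pereira, Lund, Beaumont. So position 5.

5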